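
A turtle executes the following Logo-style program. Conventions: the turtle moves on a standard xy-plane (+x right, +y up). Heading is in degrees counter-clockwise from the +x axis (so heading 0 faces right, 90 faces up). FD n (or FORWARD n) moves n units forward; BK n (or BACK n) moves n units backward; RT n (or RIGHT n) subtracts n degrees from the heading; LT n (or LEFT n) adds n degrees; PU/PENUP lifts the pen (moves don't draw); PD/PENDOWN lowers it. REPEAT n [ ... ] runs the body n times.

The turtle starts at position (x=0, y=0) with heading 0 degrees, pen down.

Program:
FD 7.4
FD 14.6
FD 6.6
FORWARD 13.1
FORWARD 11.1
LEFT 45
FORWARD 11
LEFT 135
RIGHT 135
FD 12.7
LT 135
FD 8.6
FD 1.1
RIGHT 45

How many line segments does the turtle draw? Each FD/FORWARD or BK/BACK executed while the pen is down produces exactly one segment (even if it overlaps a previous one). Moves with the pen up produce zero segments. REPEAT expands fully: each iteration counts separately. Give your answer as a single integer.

Answer: 9

Derivation:
Executing turtle program step by step:
Start: pos=(0,0), heading=0, pen down
FD 7.4: (0,0) -> (7.4,0) [heading=0, draw]
FD 14.6: (7.4,0) -> (22,0) [heading=0, draw]
FD 6.6: (22,0) -> (28.6,0) [heading=0, draw]
FD 13.1: (28.6,0) -> (41.7,0) [heading=0, draw]
FD 11.1: (41.7,0) -> (52.8,0) [heading=0, draw]
LT 45: heading 0 -> 45
FD 11: (52.8,0) -> (60.578,7.778) [heading=45, draw]
LT 135: heading 45 -> 180
RT 135: heading 180 -> 45
FD 12.7: (60.578,7.778) -> (69.558,16.758) [heading=45, draw]
LT 135: heading 45 -> 180
FD 8.6: (69.558,16.758) -> (60.958,16.758) [heading=180, draw]
FD 1.1: (60.958,16.758) -> (59.858,16.758) [heading=180, draw]
RT 45: heading 180 -> 135
Final: pos=(59.858,16.758), heading=135, 9 segment(s) drawn
Segments drawn: 9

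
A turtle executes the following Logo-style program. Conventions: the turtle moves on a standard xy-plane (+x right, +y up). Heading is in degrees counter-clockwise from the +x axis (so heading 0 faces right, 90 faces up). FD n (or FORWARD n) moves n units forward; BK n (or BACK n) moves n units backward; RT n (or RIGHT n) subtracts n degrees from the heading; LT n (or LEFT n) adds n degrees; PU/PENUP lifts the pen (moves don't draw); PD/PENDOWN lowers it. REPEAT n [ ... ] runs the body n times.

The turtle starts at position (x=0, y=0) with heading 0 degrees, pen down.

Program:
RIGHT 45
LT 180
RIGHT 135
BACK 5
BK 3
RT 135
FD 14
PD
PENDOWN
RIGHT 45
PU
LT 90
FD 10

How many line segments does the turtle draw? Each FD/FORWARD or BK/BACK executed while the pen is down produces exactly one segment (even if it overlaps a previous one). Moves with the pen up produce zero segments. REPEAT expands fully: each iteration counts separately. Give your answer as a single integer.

Executing turtle program step by step:
Start: pos=(0,0), heading=0, pen down
RT 45: heading 0 -> 315
LT 180: heading 315 -> 135
RT 135: heading 135 -> 0
BK 5: (0,0) -> (-5,0) [heading=0, draw]
BK 3: (-5,0) -> (-8,0) [heading=0, draw]
RT 135: heading 0 -> 225
FD 14: (-8,0) -> (-17.899,-9.899) [heading=225, draw]
PD: pen down
PD: pen down
RT 45: heading 225 -> 180
PU: pen up
LT 90: heading 180 -> 270
FD 10: (-17.899,-9.899) -> (-17.899,-19.899) [heading=270, move]
Final: pos=(-17.899,-19.899), heading=270, 3 segment(s) drawn
Segments drawn: 3

Answer: 3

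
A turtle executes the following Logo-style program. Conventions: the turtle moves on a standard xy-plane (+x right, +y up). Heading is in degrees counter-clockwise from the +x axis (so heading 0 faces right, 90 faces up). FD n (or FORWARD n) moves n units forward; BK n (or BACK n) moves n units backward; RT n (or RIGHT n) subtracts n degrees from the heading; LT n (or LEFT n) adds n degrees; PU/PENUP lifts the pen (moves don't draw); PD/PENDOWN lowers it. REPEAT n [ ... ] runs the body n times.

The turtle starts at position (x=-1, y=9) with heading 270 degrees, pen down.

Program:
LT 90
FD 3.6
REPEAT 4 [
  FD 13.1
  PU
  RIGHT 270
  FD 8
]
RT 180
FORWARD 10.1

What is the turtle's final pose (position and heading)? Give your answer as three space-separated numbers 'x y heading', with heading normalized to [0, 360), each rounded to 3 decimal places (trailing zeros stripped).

Executing turtle program step by step:
Start: pos=(-1,9), heading=270, pen down
LT 90: heading 270 -> 0
FD 3.6: (-1,9) -> (2.6,9) [heading=0, draw]
REPEAT 4 [
  -- iteration 1/4 --
  FD 13.1: (2.6,9) -> (15.7,9) [heading=0, draw]
  PU: pen up
  RT 270: heading 0 -> 90
  FD 8: (15.7,9) -> (15.7,17) [heading=90, move]
  -- iteration 2/4 --
  FD 13.1: (15.7,17) -> (15.7,30.1) [heading=90, move]
  PU: pen up
  RT 270: heading 90 -> 180
  FD 8: (15.7,30.1) -> (7.7,30.1) [heading=180, move]
  -- iteration 3/4 --
  FD 13.1: (7.7,30.1) -> (-5.4,30.1) [heading=180, move]
  PU: pen up
  RT 270: heading 180 -> 270
  FD 8: (-5.4,30.1) -> (-5.4,22.1) [heading=270, move]
  -- iteration 4/4 --
  FD 13.1: (-5.4,22.1) -> (-5.4,9) [heading=270, move]
  PU: pen up
  RT 270: heading 270 -> 0
  FD 8: (-5.4,9) -> (2.6,9) [heading=0, move]
]
RT 180: heading 0 -> 180
FD 10.1: (2.6,9) -> (-7.5,9) [heading=180, move]
Final: pos=(-7.5,9), heading=180, 2 segment(s) drawn

Answer: -7.5 9 180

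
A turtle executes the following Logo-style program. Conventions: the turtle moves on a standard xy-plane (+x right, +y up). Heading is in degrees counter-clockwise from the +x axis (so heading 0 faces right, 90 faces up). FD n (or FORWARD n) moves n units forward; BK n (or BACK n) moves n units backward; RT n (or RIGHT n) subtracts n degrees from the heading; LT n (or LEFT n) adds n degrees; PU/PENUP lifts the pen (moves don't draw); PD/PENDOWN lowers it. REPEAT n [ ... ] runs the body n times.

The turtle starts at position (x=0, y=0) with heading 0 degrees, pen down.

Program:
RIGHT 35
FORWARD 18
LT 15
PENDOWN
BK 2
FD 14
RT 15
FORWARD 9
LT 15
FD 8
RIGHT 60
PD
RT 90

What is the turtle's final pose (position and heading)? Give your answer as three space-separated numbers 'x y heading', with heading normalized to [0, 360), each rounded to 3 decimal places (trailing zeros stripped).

Executing turtle program step by step:
Start: pos=(0,0), heading=0, pen down
RT 35: heading 0 -> 325
FD 18: (0,0) -> (14.745,-10.324) [heading=325, draw]
LT 15: heading 325 -> 340
PD: pen down
BK 2: (14.745,-10.324) -> (12.865,-9.64) [heading=340, draw]
FD 14: (12.865,-9.64) -> (26.021,-14.429) [heading=340, draw]
RT 15: heading 340 -> 325
FD 9: (26.021,-14.429) -> (33.393,-19.591) [heading=325, draw]
LT 15: heading 325 -> 340
FD 8: (33.393,-19.591) -> (40.911,-22.327) [heading=340, draw]
RT 60: heading 340 -> 280
PD: pen down
RT 90: heading 280 -> 190
Final: pos=(40.911,-22.327), heading=190, 5 segment(s) drawn

Answer: 40.911 -22.327 190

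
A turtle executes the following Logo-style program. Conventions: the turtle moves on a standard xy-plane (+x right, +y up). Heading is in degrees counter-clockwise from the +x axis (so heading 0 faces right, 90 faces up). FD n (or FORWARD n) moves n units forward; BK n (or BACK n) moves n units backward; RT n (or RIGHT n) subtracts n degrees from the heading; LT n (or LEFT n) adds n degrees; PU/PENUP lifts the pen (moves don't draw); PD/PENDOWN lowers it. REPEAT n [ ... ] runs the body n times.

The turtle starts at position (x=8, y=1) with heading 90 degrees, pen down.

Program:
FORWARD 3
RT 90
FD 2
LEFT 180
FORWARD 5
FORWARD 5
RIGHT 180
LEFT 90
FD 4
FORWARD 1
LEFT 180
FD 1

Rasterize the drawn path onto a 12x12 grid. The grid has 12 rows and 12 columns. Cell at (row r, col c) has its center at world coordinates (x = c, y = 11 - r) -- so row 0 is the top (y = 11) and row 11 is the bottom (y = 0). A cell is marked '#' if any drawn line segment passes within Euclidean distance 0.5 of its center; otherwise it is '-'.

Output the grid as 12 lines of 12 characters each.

Answer: ------------
------------
#-----------
#-----------
#-----------
#-----------
#-----------
###########-
--------#---
--------#---
--------#---
------------

Derivation:
Segment 0: (8,1) -> (8,4)
Segment 1: (8,4) -> (10,4)
Segment 2: (10,4) -> (5,4)
Segment 3: (5,4) -> (0,4)
Segment 4: (0,4) -> (0,8)
Segment 5: (0,8) -> (0,9)
Segment 6: (0,9) -> (0,8)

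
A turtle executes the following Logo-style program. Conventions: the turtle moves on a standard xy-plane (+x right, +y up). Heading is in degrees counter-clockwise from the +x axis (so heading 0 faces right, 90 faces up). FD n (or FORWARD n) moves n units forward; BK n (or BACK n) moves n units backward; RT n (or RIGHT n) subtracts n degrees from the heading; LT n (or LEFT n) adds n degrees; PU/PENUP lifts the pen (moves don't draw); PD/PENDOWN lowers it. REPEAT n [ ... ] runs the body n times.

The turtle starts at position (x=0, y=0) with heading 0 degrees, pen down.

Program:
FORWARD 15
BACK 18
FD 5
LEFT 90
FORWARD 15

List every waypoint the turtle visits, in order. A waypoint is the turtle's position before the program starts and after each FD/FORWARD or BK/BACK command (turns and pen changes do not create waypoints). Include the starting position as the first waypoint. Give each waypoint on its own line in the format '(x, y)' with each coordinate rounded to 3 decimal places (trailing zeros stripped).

Executing turtle program step by step:
Start: pos=(0,0), heading=0, pen down
FD 15: (0,0) -> (15,0) [heading=0, draw]
BK 18: (15,0) -> (-3,0) [heading=0, draw]
FD 5: (-3,0) -> (2,0) [heading=0, draw]
LT 90: heading 0 -> 90
FD 15: (2,0) -> (2,15) [heading=90, draw]
Final: pos=(2,15), heading=90, 4 segment(s) drawn
Waypoints (5 total):
(0, 0)
(15, 0)
(-3, 0)
(2, 0)
(2, 15)

Answer: (0, 0)
(15, 0)
(-3, 0)
(2, 0)
(2, 15)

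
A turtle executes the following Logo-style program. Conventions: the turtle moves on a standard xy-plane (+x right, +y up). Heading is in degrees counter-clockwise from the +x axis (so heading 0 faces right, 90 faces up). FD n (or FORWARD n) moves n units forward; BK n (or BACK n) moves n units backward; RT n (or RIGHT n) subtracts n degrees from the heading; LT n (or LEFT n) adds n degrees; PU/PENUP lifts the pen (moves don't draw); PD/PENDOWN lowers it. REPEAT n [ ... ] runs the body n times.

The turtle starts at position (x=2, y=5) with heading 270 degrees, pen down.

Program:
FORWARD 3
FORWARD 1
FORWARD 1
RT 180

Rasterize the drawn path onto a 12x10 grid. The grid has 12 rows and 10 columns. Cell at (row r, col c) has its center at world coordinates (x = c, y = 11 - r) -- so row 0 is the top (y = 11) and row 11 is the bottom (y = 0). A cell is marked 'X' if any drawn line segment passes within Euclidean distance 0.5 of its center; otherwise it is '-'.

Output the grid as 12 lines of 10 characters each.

Answer: ----------
----------
----------
----------
----------
----------
--X-------
--X-------
--X-------
--X-------
--X-------
--X-------

Derivation:
Segment 0: (2,5) -> (2,2)
Segment 1: (2,2) -> (2,1)
Segment 2: (2,1) -> (2,0)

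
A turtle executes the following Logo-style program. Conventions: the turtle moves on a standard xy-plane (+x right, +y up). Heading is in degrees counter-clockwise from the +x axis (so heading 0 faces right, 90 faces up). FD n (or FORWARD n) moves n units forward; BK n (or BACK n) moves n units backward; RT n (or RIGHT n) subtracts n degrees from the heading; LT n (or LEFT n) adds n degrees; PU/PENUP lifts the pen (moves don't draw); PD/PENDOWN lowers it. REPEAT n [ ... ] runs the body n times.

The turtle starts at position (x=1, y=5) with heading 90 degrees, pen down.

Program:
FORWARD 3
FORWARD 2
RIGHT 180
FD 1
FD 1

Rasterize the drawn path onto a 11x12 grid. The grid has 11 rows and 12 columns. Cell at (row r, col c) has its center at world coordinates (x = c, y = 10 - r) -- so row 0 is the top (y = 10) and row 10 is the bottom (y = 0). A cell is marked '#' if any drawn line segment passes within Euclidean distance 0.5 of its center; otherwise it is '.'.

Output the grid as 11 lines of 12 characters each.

Answer: .#..........
.#..........
.#..........
.#..........
.#..........
.#..........
............
............
............
............
............

Derivation:
Segment 0: (1,5) -> (1,8)
Segment 1: (1,8) -> (1,10)
Segment 2: (1,10) -> (1,9)
Segment 3: (1,9) -> (1,8)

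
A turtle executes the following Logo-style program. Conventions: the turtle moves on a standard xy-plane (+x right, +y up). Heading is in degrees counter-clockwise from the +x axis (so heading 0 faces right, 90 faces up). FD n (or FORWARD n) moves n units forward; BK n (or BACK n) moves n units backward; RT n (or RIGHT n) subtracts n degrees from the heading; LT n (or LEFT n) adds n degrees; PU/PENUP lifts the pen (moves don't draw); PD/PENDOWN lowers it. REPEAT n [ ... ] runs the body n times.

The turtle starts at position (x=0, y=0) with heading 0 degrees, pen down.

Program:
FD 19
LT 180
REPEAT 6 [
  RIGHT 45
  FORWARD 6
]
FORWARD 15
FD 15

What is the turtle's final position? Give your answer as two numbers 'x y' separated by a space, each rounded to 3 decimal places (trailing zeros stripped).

Answer: 29.243 -25.757

Derivation:
Executing turtle program step by step:
Start: pos=(0,0), heading=0, pen down
FD 19: (0,0) -> (19,0) [heading=0, draw]
LT 180: heading 0 -> 180
REPEAT 6 [
  -- iteration 1/6 --
  RT 45: heading 180 -> 135
  FD 6: (19,0) -> (14.757,4.243) [heading=135, draw]
  -- iteration 2/6 --
  RT 45: heading 135 -> 90
  FD 6: (14.757,4.243) -> (14.757,10.243) [heading=90, draw]
  -- iteration 3/6 --
  RT 45: heading 90 -> 45
  FD 6: (14.757,10.243) -> (19,14.485) [heading=45, draw]
  -- iteration 4/6 --
  RT 45: heading 45 -> 0
  FD 6: (19,14.485) -> (25,14.485) [heading=0, draw]
  -- iteration 5/6 --
  RT 45: heading 0 -> 315
  FD 6: (25,14.485) -> (29.243,10.243) [heading=315, draw]
  -- iteration 6/6 --
  RT 45: heading 315 -> 270
  FD 6: (29.243,10.243) -> (29.243,4.243) [heading=270, draw]
]
FD 15: (29.243,4.243) -> (29.243,-10.757) [heading=270, draw]
FD 15: (29.243,-10.757) -> (29.243,-25.757) [heading=270, draw]
Final: pos=(29.243,-25.757), heading=270, 9 segment(s) drawn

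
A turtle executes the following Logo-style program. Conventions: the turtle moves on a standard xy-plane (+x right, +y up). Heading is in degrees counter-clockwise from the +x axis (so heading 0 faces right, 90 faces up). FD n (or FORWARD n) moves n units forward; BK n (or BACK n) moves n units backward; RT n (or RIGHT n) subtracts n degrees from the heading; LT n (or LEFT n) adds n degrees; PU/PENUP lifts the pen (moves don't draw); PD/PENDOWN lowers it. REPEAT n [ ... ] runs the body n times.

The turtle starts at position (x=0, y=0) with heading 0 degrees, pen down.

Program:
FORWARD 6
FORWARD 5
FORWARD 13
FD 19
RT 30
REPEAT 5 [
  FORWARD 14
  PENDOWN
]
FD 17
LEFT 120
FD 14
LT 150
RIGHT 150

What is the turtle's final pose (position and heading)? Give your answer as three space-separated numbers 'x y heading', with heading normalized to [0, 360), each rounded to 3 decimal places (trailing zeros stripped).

Executing turtle program step by step:
Start: pos=(0,0), heading=0, pen down
FD 6: (0,0) -> (6,0) [heading=0, draw]
FD 5: (6,0) -> (11,0) [heading=0, draw]
FD 13: (11,0) -> (24,0) [heading=0, draw]
FD 19: (24,0) -> (43,0) [heading=0, draw]
RT 30: heading 0 -> 330
REPEAT 5 [
  -- iteration 1/5 --
  FD 14: (43,0) -> (55.124,-7) [heading=330, draw]
  PD: pen down
  -- iteration 2/5 --
  FD 14: (55.124,-7) -> (67.249,-14) [heading=330, draw]
  PD: pen down
  -- iteration 3/5 --
  FD 14: (67.249,-14) -> (79.373,-21) [heading=330, draw]
  PD: pen down
  -- iteration 4/5 --
  FD 14: (79.373,-21) -> (91.497,-28) [heading=330, draw]
  PD: pen down
  -- iteration 5/5 --
  FD 14: (91.497,-28) -> (103.622,-35) [heading=330, draw]
  PD: pen down
]
FD 17: (103.622,-35) -> (118.344,-43.5) [heading=330, draw]
LT 120: heading 330 -> 90
FD 14: (118.344,-43.5) -> (118.344,-29.5) [heading=90, draw]
LT 150: heading 90 -> 240
RT 150: heading 240 -> 90
Final: pos=(118.344,-29.5), heading=90, 11 segment(s) drawn

Answer: 118.344 -29.5 90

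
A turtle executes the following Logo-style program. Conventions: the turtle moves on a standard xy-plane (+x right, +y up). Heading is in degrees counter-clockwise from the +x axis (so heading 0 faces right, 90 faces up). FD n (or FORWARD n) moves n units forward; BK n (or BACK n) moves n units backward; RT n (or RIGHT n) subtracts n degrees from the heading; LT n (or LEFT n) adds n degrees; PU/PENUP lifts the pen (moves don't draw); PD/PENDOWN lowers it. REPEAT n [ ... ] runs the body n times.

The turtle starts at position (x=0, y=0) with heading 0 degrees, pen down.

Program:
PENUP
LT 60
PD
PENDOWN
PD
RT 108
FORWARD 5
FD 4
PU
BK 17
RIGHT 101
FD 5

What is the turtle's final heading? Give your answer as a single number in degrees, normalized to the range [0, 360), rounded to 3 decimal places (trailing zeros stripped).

Executing turtle program step by step:
Start: pos=(0,0), heading=0, pen down
PU: pen up
LT 60: heading 0 -> 60
PD: pen down
PD: pen down
PD: pen down
RT 108: heading 60 -> 312
FD 5: (0,0) -> (3.346,-3.716) [heading=312, draw]
FD 4: (3.346,-3.716) -> (6.022,-6.688) [heading=312, draw]
PU: pen up
BK 17: (6.022,-6.688) -> (-5.353,5.945) [heading=312, move]
RT 101: heading 312 -> 211
FD 5: (-5.353,5.945) -> (-9.639,3.37) [heading=211, move]
Final: pos=(-9.639,3.37), heading=211, 2 segment(s) drawn

Answer: 211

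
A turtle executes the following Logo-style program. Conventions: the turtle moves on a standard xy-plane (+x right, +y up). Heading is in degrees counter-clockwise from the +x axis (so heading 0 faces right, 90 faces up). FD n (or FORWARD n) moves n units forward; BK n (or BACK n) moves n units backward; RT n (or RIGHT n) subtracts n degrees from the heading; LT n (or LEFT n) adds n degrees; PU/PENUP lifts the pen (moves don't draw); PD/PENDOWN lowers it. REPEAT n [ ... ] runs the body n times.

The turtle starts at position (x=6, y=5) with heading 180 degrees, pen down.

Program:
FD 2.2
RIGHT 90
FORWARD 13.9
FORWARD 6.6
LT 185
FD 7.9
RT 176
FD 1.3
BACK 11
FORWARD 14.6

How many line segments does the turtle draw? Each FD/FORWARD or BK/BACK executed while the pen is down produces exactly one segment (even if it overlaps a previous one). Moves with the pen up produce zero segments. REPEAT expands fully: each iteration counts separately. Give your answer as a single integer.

Executing turtle program step by step:
Start: pos=(6,5), heading=180, pen down
FD 2.2: (6,5) -> (3.8,5) [heading=180, draw]
RT 90: heading 180 -> 90
FD 13.9: (3.8,5) -> (3.8,18.9) [heading=90, draw]
FD 6.6: (3.8,18.9) -> (3.8,25.5) [heading=90, draw]
LT 185: heading 90 -> 275
FD 7.9: (3.8,25.5) -> (4.489,17.63) [heading=275, draw]
RT 176: heading 275 -> 99
FD 1.3: (4.489,17.63) -> (4.285,18.914) [heading=99, draw]
BK 11: (4.285,18.914) -> (6.006,8.049) [heading=99, draw]
FD 14.6: (6.006,8.049) -> (3.722,22.47) [heading=99, draw]
Final: pos=(3.722,22.47), heading=99, 7 segment(s) drawn
Segments drawn: 7

Answer: 7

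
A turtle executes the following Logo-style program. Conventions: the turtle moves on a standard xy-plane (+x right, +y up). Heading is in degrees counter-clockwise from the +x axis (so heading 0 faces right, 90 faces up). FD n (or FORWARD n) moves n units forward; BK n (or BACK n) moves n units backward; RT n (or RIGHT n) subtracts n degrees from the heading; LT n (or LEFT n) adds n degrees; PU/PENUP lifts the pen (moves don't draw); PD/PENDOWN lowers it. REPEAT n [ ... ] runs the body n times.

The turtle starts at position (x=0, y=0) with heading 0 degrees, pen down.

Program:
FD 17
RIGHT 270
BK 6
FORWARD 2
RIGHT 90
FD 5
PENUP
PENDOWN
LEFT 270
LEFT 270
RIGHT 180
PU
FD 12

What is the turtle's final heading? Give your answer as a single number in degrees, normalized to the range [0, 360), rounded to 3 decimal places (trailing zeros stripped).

Executing turtle program step by step:
Start: pos=(0,0), heading=0, pen down
FD 17: (0,0) -> (17,0) [heading=0, draw]
RT 270: heading 0 -> 90
BK 6: (17,0) -> (17,-6) [heading=90, draw]
FD 2: (17,-6) -> (17,-4) [heading=90, draw]
RT 90: heading 90 -> 0
FD 5: (17,-4) -> (22,-4) [heading=0, draw]
PU: pen up
PD: pen down
LT 270: heading 0 -> 270
LT 270: heading 270 -> 180
RT 180: heading 180 -> 0
PU: pen up
FD 12: (22,-4) -> (34,-4) [heading=0, move]
Final: pos=(34,-4), heading=0, 4 segment(s) drawn

Answer: 0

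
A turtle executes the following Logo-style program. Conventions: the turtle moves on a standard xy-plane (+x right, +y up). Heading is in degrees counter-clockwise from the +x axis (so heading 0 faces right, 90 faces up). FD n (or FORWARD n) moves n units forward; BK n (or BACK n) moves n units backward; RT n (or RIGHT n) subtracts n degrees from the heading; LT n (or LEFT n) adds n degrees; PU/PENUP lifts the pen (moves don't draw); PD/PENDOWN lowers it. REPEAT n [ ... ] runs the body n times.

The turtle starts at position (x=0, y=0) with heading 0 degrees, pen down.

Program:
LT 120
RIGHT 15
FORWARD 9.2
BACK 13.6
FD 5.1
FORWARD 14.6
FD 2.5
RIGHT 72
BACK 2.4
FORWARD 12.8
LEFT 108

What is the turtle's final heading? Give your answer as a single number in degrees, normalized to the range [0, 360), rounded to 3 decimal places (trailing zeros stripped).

Answer: 141

Derivation:
Executing turtle program step by step:
Start: pos=(0,0), heading=0, pen down
LT 120: heading 0 -> 120
RT 15: heading 120 -> 105
FD 9.2: (0,0) -> (-2.381,8.887) [heading=105, draw]
BK 13.6: (-2.381,8.887) -> (1.139,-4.25) [heading=105, draw]
FD 5.1: (1.139,-4.25) -> (-0.181,0.676) [heading=105, draw]
FD 14.6: (-0.181,0.676) -> (-3.96,14.779) [heading=105, draw]
FD 2.5: (-3.96,14.779) -> (-4.607,17.193) [heading=105, draw]
RT 72: heading 105 -> 33
BK 2.4: (-4.607,17.193) -> (-6.62,15.886) [heading=33, draw]
FD 12.8: (-6.62,15.886) -> (4.115,22.858) [heading=33, draw]
LT 108: heading 33 -> 141
Final: pos=(4.115,22.858), heading=141, 7 segment(s) drawn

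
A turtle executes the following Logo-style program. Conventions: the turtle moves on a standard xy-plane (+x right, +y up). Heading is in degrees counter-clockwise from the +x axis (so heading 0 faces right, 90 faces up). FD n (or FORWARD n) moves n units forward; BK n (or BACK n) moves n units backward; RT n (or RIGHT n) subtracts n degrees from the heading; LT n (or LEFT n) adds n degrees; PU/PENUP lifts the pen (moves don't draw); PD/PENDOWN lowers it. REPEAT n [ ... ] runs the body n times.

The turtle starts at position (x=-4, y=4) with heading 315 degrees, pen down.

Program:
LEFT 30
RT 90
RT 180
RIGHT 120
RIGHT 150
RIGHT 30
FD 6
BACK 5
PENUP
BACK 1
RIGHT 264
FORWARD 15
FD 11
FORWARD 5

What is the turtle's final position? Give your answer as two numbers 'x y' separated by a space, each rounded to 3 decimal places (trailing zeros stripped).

Answer: -23.509 -20.092

Derivation:
Executing turtle program step by step:
Start: pos=(-4,4), heading=315, pen down
LT 30: heading 315 -> 345
RT 90: heading 345 -> 255
RT 180: heading 255 -> 75
RT 120: heading 75 -> 315
RT 150: heading 315 -> 165
RT 30: heading 165 -> 135
FD 6: (-4,4) -> (-8.243,8.243) [heading=135, draw]
BK 5: (-8.243,8.243) -> (-4.707,4.707) [heading=135, draw]
PU: pen up
BK 1: (-4.707,4.707) -> (-4,4) [heading=135, move]
RT 264: heading 135 -> 231
FD 15: (-4,4) -> (-13.44,-7.657) [heading=231, move]
FD 11: (-13.44,-7.657) -> (-20.362,-16.206) [heading=231, move]
FD 5: (-20.362,-16.206) -> (-23.509,-20.092) [heading=231, move]
Final: pos=(-23.509,-20.092), heading=231, 2 segment(s) drawn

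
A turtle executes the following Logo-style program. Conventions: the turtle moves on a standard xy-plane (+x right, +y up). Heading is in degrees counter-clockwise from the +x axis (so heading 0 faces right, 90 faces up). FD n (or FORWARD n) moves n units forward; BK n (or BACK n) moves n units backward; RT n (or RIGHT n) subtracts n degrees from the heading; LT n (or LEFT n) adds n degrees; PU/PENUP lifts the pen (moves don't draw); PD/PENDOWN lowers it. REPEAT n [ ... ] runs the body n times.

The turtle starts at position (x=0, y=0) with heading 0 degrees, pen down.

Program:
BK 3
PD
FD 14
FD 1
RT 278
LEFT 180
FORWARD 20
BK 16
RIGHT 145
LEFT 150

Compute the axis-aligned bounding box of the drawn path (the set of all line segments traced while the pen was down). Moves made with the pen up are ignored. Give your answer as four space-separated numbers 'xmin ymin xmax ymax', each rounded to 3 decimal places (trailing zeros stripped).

Answer: -3 -19.805 12 0

Derivation:
Executing turtle program step by step:
Start: pos=(0,0), heading=0, pen down
BK 3: (0,0) -> (-3,0) [heading=0, draw]
PD: pen down
FD 14: (-3,0) -> (11,0) [heading=0, draw]
FD 1: (11,0) -> (12,0) [heading=0, draw]
RT 278: heading 0 -> 82
LT 180: heading 82 -> 262
FD 20: (12,0) -> (9.217,-19.805) [heading=262, draw]
BK 16: (9.217,-19.805) -> (11.443,-3.961) [heading=262, draw]
RT 145: heading 262 -> 117
LT 150: heading 117 -> 267
Final: pos=(11.443,-3.961), heading=267, 5 segment(s) drawn

Segment endpoints: x in {-3, 0, 9.217, 11, 11.443, 12}, y in {-19.805, -3.961, 0}
xmin=-3, ymin=-19.805, xmax=12, ymax=0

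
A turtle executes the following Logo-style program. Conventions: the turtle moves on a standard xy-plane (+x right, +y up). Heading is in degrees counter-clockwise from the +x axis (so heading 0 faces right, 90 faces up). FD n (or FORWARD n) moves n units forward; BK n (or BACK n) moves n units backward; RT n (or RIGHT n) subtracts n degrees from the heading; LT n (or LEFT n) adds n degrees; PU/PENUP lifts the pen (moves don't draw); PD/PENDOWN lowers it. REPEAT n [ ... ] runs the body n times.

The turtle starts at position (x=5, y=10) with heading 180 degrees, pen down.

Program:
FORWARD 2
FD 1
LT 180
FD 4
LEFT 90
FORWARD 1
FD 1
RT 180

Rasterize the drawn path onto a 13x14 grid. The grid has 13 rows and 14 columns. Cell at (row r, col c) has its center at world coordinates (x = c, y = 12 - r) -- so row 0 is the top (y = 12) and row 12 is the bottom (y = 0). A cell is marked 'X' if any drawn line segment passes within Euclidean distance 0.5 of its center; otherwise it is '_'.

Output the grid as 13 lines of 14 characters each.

Answer: ______X_______
______X_______
__XXXXX_______
______________
______________
______________
______________
______________
______________
______________
______________
______________
______________

Derivation:
Segment 0: (5,10) -> (3,10)
Segment 1: (3,10) -> (2,10)
Segment 2: (2,10) -> (6,10)
Segment 3: (6,10) -> (6,11)
Segment 4: (6,11) -> (6,12)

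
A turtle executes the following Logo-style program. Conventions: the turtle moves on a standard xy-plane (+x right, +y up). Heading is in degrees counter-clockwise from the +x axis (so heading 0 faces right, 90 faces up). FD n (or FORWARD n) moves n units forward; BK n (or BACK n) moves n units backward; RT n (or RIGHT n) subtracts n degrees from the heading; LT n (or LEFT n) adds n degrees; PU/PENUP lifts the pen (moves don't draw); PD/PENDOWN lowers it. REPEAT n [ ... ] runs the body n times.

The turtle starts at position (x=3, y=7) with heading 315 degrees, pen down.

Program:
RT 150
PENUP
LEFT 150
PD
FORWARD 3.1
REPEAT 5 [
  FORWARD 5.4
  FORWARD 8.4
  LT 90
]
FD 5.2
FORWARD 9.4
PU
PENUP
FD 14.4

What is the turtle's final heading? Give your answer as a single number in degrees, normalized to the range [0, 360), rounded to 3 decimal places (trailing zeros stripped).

Answer: 45

Derivation:
Executing turtle program step by step:
Start: pos=(3,7), heading=315, pen down
RT 150: heading 315 -> 165
PU: pen up
LT 150: heading 165 -> 315
PD: pen down
FD 3.1: (3,7) -> (5.192,4.808) [heading=315, draw]
REPEAT 5 [
  -- iteration 1/5 --
  FD 5.4: (5.192,4.808) -> (9.01,0.99) [heading=315, draw]
  FD 8.4: (9.01,0.99) -> (14.95,-4.95) [heading=315, draw]
  LT 90: heading 315 -> 45
  -- iteration 2/5 --
  FD 5.4: (14.95,-4.95) -> (18.768,-1.132) [heading=45, draw]
  FD 8.4: (18.768,-1.132) -> (24.708,4.808) [heading=45, draw]
  LT 90: heading 45 -> 135
  -- iteration 3/5 --
  FD 5.4: (24.708,4.808) -> (20.89,8.626) [heading=135, draw]
  FD 8.4: (20.89,8.626) -> (14.95,14.566) [heading=135, draw]
  LT 90: heading 135 -> 225
  -- iteration 4/5 --
  FD 5.4: (14.95,14.566) -> (11.132,10.748) [heading=225, draw]
  FD 8.4: (11.132,10.748) -> (5.192,4.808) [heading=225, draw]
  LT 90: heading 225 -> 315
  -- iteration 5/5 --
  FD 5.4: (5.192,4.808) -> (9.01,0.99) [heading=315, draw]
  FD 8.4: (9.01,0.99) -> (14.95,-4.95) [heading=315, draw]
  LT 90: heading 315 -> 45
]
FD 5.2: (14.95,-4.95) -> (18.627,-1.273) [heading=45, draw]
FD 9.4: (18.627,-1.273) -> (25.274,5.374) [heading=45, draw]
PU: pen up
PU: pen up
FD 14.4: (25.274,5.374) -> (35.456,15.556) [heading=45, move]
Final: pos=(35.456,15.556), heading=45, 13 segment(s) drawn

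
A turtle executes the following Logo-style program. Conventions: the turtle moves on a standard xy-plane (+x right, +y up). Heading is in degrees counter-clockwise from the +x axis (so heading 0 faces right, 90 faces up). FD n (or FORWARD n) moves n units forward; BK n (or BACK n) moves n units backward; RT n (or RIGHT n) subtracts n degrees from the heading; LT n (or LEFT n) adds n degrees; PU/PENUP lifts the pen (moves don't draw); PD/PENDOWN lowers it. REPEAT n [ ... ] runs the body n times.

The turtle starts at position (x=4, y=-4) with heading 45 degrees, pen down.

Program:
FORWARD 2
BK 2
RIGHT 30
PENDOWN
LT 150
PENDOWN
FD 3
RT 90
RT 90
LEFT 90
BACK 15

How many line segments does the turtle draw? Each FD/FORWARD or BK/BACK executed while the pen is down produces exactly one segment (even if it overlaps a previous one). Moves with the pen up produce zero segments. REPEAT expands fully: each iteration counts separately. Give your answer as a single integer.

Executing turtle program step by step:
Start: pos=(4,-4), heading=45, pen down
FD 2: (4,-4) -> (5.414,-2.586) [heading=45, draw]
BK 2: (5.414,-2.586) -> (4,-4) [heading=45, draw]
RT 30: heading 45 -> 15
PD: pen down
LT 150: heading 15 -> 165
PD: pen down
FD 3: (4,-4) -> (1.102,-3.224) [heading=165, draw]
RT 90: heading 165 -> 75
RT 90: heading 75 -> 345
LT 90: heading 345 -> 75
BK 15: (1.102,-3.224) -> (-2.78,-17.712) [heading=75, draw]
Final: pos=(-2.78,-17.712), heading=75, 4 segment(s) drawn
Segments drawn: 4

Answer: 4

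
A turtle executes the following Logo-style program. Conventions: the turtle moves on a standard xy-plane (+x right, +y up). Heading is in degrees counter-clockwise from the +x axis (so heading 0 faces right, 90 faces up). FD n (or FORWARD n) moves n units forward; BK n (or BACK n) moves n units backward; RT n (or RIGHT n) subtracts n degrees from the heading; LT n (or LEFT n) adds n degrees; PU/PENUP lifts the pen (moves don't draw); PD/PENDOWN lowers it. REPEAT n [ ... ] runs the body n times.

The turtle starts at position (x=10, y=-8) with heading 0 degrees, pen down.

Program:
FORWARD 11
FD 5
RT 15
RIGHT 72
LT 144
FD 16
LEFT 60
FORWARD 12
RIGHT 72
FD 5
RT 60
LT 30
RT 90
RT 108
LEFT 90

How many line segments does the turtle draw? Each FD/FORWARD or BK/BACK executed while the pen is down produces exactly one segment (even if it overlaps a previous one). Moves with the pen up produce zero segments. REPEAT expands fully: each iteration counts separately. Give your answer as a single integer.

Executing turtle program step by step:
Start: pos=(10,-8), heading=0, pen down
FD 11: (10,-8) -> (21,-8) [heading=0, draw]
FD 5: (21,-8) -> (26,-8) [heading=0, draw]
RT 15: heading 0 -> 345
RT 72: heading 345 -> 273
LT 144: heading 273 -> 57
FD 16: (26,-8) -> (34.714,5.419) [heading=57, draw]
LT 60: heading 57 -> 117
FD 12: (34.714,5.419) -> (29.266,16.111) [heading=117, draw]
RT 72: heading 117 -> 45
FD 5: (29.266,16.111) -> (32.802,19.646) [heading=45, draw]
RT 60: heading 45 -> 345
LT 30: heading 345 -> 15
RT 90: heading 15 -> 285
RT 108: heading 285 -> 177
LT 90: heading 177 -> 267
Final: pos=(32.802,19.646), heading=267, 5 segment(s) drawn
Segments drawn: 5

Answer: 5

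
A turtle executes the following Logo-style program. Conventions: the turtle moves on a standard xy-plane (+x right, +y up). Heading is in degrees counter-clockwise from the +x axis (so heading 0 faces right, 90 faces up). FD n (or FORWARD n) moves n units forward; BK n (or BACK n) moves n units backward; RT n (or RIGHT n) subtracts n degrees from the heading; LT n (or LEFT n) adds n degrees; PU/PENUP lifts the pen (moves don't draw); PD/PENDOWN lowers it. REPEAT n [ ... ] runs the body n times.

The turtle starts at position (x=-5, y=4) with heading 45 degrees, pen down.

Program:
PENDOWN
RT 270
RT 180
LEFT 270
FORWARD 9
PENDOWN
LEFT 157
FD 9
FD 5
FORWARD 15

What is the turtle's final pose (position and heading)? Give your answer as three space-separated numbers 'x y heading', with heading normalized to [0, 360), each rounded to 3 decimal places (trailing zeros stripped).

Answer: 15.524 8.5 22

Derivation:
Executing turtle program step by step:
Start: pos=(-5,4), heading=45, pen down
PD: pen down
RT 270: heading 45 -> 135
RT 180: heading 135 -> 315
LT 270: heading 315 -> 225
FD 9: (-5,4) -> (-11.364,-2.364) [heading=225, draw]
PD: pen down
LT 157: heading 225 -> 22
FD 9: (-11.364,-2.364) -> (-3.019,1.007) [heading=22, draw]
FD 5: (-3.019,1.007) -> (1.617,2.881) [heading=22, draw]
FD 15: (1.617,2.881) -> (15.524,8.5) [heading=22, draw]
Final: pos=(15.524,8.5), heading=22, 4 segment(s) drawn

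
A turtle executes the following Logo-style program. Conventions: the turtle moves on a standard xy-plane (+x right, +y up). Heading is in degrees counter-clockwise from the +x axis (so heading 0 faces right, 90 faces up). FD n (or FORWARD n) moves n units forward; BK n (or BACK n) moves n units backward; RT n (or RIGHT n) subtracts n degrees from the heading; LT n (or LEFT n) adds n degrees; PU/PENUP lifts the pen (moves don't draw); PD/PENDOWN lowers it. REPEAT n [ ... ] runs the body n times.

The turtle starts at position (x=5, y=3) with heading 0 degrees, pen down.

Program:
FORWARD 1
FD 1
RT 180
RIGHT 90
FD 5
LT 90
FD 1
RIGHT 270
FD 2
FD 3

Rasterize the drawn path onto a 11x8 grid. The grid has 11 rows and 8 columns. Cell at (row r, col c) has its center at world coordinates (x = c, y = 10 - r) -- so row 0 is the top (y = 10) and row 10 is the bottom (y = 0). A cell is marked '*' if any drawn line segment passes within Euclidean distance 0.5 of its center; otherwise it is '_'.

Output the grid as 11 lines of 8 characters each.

Answer: ________
________
______**
______**
______**
______**
______**
_____***
________
________
________

Derivation:
Segment 0: (5,3) -> (6,3)
Segment 1: (6,3) -> (7,3)
Segment 2: (7,3) -> (7,8)
Segment 3: (7,8) -> (6,8)
Segment 4: (6,8) -> (6,6)
Segment 5: (6,6) -> (6,3)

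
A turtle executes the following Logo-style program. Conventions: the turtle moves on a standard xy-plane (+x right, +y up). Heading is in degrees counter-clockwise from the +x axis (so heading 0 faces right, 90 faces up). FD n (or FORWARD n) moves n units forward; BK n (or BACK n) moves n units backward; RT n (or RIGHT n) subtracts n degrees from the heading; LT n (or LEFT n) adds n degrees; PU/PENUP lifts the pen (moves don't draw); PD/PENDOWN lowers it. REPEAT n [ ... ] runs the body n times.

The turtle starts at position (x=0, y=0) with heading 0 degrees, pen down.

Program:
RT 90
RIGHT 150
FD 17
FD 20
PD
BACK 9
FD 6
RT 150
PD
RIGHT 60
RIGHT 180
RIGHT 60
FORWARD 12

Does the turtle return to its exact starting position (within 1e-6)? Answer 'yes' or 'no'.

Executing turtle program step by step:
Start: pos=(0,0), heading=0, pen down
RT 90: heading 0 -> 270
RT 150: heading 270 -> 120
FD 17: (0,0) -> (-8.5,14.722) [heading=120, draw]
FD 20: (-8.5,14.722) -> (-18.5,32.043) [heading=120, draw]
PD: pen down
BK 9: (-18.5,32.043) -> (-14,24.249) [heading=120, draw]
FD 6: (-14,24.249) -> (-17,29.445) [heading=120, draw]
RT 150: heading 120 -> 330
PD: pen down
RT 60: heading 330 -> 270
RT 180: heading 270 -> 90
RT 60: heading 90 -> 30
FD 12: (-17,29.445) -> (-6.608,35.445) [heading=30, draw]
Final: pos=(-6.608,35.445), heading=30, 5 segment(s) drawn

Start position: (0, 0)
Final position: (-6.608, 35.445)
Distance = 36.056; >= 1e-6 -> NOT closed

Answer: no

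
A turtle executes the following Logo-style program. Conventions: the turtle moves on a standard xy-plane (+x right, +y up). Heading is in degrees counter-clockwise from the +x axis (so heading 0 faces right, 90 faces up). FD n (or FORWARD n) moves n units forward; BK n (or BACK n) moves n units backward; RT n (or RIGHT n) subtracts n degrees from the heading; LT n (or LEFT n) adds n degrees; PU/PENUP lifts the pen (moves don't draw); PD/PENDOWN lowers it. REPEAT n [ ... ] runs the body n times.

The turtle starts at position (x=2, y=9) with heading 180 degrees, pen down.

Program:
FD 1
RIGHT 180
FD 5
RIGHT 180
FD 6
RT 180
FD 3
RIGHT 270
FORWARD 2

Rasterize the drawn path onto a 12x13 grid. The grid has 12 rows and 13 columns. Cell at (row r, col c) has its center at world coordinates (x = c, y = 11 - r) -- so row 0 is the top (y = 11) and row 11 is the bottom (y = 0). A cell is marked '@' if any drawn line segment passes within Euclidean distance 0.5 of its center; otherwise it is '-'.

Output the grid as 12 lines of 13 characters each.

Segment 0: (2,9) -> (1,9)
Segment 1: (1,9) -> (6,9)
Segment 2: (6,9) -> (0,9)
Segment 3: (0,9) -> (3,9)
Segment 4: (3,9) -> (3,11)

Answer: ---@---------
---@---------
@@@@@@@------
-------------
-------------
-------------
-------------
-------------
-------------
-------------
-------------
-------------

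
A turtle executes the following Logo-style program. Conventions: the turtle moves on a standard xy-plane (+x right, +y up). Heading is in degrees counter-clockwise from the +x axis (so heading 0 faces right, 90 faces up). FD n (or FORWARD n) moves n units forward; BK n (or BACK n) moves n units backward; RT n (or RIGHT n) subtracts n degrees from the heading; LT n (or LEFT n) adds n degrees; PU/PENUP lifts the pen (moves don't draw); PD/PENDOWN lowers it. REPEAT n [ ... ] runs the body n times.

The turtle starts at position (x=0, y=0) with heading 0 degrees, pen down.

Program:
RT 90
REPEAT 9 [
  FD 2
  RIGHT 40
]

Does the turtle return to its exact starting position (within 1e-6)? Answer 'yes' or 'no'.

Executing turtle program step by step:
Start: pos=(0,0), heading=0, pen down
RT 90: heading 0 -> 270
REPEAT 9 [
  -- iteration 1/9 --
  FD 2: (0,0) -> (0,-2) [heading=270, draw]
  RT 40: heading 270 -> 230
  -- iteration 2/9 --
  FD 2: (0,-2) -> (-1.286,-3.532) [heading=230, draw]
  RT 40: heading 230 -> 190
  -- iteration 3/9 --
  FD 2: (-1.286,-3.532) -> (-3.255,-3.879) [heading=190, draw]
  RT 40: heading 190 -> 150
  -- iteration 4/9 --
  FD 2: (-3.255,-3.879) -> (-4.987,-2.879) [heading=150, draw]
  RT 40: heading 150 -> 110
  -- iteration 5/9 --
  FD 2: (-4.987,-2.879) -> (-5.671,-1) [heading=110, draw]
  RT 40: heading 110 -> 70
  -- iteration 6/9 --
  FD 2: (-5.671,-1) -> (-4.987,0.879) [heading=70, draw]
  RT 40: heading 70 -> 30
  -- iteration 7/9 --
  FD 2: (-4.987,0.879) -> (-3.255,1.879) [heading=30, draw]
  RT 40: heading 30 -> 350
  -- iteration 8/9 --
  FD 2: (-3.255,1.879) -> (-1.286,1.532) [heading=350, draw]
  RT 40: heading 350 -> 310
  -- iteration 9/9 --
  FD 2: (-1.286,1.532) -> (0,0) [heading=310, draw]
  RT 40: heading 310 -> 270
]
Final: pos=(0,0), heading=270, 9 segment(s) drawn

Start position: (0, 0)
Final position: (0, 0)
Distance = 0; < 1e-6 -> CLOSED

Answer: yes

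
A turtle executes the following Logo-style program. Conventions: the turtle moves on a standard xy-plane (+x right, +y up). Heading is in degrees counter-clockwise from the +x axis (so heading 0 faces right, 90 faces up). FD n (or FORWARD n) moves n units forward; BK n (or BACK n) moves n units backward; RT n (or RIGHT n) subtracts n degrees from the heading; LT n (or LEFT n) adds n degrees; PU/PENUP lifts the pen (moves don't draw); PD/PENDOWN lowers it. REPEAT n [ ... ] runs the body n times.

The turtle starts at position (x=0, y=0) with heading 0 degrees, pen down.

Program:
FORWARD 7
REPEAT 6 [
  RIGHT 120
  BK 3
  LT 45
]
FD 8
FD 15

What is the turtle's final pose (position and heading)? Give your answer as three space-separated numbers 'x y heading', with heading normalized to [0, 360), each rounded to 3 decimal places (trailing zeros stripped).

Answer: 9.121 -20.235 270

Derivation:
Executing turtle program step by step:
Start: pos=(0,0), heading=0, pen down
FD 7: (0,0) -> (7,0) [heading=0, draw]
REPEAT 6 [
  -- iteration 1/6 --
  RT 120: heading 0 -> 240
  BK 3: (7,0) -> (8.5,2.598) [heading=240, draw]
  LT 45: heading 240 -> 285
  -- iteration 2/6 --
  RT 120: heading 285 -> 165
  BK 3: (8.5,2.598) -> (11.398,1.822) [heading=165, draw]
  LT 45: heading 165 -> 210
  -- iteration 3/6 --
  RT 120: heading 210 -> 90
  BK 3: (11.398,1.822) -> (11.398,-1.178) [heading=90, draw]
  LT 45: heading 90 -> 135
  -- iteration 4/6 --
  RT 120: heading 135 -> 15
  BK 3: (11.398,-1.178) -> (8.5,-1.955) [heading=15, draw]
  LT 45: heading 15 -> 60
  -- iteration 5/6 --
  RT 120: heading 60 -> 300
  BK 3: (8.5,-1.955) -> (7,0.643) [heading=300, draw]
  LT 45: heading 300 -> 345
  -- iteration 6/6 --
  RT 120: heading 345 -> 225
  BK 3: (7,0.643) -> (9.121,2.765) [heading=225, draw]
  LT 45: heading 225 -> 270
]
FD 8: (9.121,2.765) -> (9.121,-5.235) [heading=270, draw]
FD 15: (9.121,-5.235) -> (9.121,-20.235) [heading=270, draw]
Final: pos=(9.121,-20.235), heading=270, 9 segment(s) drawn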